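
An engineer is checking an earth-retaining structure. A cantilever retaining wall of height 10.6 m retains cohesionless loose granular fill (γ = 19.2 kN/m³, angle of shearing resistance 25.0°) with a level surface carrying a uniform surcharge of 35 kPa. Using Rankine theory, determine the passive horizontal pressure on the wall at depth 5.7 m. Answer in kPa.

K_p = (1 + sin φ)/(1 − sin φ) = 2.464.
σ_v = γz + q = 19.2 × 5.7 + 35 = 144.4 kPa.
σ_h = K_p σ_v = 2.464 × 144.4 = 355.9 kPa.

356 kPa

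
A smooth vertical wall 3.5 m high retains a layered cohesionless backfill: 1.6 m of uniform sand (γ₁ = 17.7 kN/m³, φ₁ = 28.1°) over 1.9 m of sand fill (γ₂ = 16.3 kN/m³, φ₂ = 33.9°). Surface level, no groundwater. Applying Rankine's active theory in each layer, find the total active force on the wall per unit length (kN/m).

K_a1 = tan²(45°−28.1°/2) = 0.3596; K_a2 = tan²(45°−33.9°/2) = 0.2839.
Layer 1: σ at base = K_a1 γ₁ h₁ = 10.18 kPa; P₁ = ½×10.18×1.6 = 8.147.
Layer 2: σ_v at top = γ₁h₁ = 28.32; σ_h top = K_a2×28.32 = 8.040; σ_h base = K_a2×(28.32+16.3×1.9) = 16.83.
P₂ = ½(8.040+16.83)×1.9 = 23.63. Total P_a = 8.147+23.63 = 31.78 kN/m.

31.8 kN/m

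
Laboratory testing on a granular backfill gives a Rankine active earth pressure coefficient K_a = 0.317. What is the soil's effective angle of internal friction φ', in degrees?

K_a = tan²(45° − φ/2) ⇒ 45° − φ/2 = arctan(√0.317) = 29.38°.
φ = 2(45° − 29.38°) = 31.24°.

31.2°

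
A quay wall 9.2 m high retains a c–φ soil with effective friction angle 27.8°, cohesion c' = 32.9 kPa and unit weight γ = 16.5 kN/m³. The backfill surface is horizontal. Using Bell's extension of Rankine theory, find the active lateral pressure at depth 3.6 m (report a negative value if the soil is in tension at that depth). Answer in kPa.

K_a = (1 − sin φ)/(1 + sin φ) = 0.3639.
σ_a = K_a γ z − 2c√K_a = 0.3639×16.5×3.6 − 2×32.9×0.6032 = -18.08 kPa.

-18.1 kPa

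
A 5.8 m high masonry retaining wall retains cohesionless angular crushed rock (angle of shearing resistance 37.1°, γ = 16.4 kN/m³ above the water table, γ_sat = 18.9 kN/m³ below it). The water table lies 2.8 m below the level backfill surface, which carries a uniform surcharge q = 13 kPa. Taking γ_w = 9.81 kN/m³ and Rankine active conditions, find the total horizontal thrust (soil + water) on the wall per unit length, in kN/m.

K_a = tan²(45° − φ/2) = 0.2475.
γ' = 18.9 − 9.81 = 9.090 kN/m³. h₂ = H − d_w = 3.0 m.
σ'_h: at surface K_a·q = 3.217; at WT K_a(q+γd_w) = 14.58; at base K_a(q+γd_w+γ'h₂) = 21.33 kPa.
P₁ = ½(3.217+14.58)×2.8 = 24.92; P₂ = ½(14.58+21.33)×3.0 = 53.87; P_w = ½γ_w h₂² = 44.14.
Total = 24.92+53.87+44.14 = 122.9 kN/m.

123 kN/m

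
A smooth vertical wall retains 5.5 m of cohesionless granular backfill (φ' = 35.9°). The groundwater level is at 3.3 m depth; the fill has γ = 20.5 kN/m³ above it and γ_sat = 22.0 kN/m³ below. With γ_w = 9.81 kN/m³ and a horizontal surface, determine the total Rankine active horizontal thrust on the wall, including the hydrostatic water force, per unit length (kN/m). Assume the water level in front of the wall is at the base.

99.3 kN/m

K_a = tan²(45° − φ/2) = 0.2607.
γ' = 22.0 − 9.81 = 12.19 kN/m³. Depth below WT = 2.2 m.
σ'_h at WT = K_a γ d_w = 17.64 kPa; at base = 17.64 + K_a γ' × 2.2 = 24.63 kPa.
P₁ (0–3.3 m) = ½×17.64×3.3 = 29.10. P₂ (3.3–5.5 m) = ½(17.64+24.63)×2.2 = 46.50.
P_w = ½ γ_w h₂² = 0.5×9.81×2.2² = 23.74. Total = 29.10+46.50+23.74 = 99.34 kN/m.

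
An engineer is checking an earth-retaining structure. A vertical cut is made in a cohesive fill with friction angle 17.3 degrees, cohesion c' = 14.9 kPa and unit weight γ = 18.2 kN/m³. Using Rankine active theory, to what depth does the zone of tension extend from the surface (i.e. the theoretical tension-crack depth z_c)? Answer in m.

2.22 m

K_a = tan²(45° − 17.3°/2) = 0.5416; √K_a = 0.7359.
The active pressure is zero where K_a γ z = 2c√K_a, so z_c = 2c/(γ√K_a) = 2×14.9/(18.2×0.7359) = 2.225 m.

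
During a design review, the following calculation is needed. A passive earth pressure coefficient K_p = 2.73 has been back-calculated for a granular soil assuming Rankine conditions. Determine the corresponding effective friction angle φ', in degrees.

27.6°

K_p = (1+sin φ)/(1−sin φ) ⇒ sin φ = (K_p − 1)/(K_p + 1) = 0.4638.
φ = arcsin(0.4638) = 27.63°.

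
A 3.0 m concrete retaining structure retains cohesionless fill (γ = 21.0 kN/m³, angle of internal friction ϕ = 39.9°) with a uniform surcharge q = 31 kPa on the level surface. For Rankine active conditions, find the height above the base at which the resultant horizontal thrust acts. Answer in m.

1.25 m

K_a = 0.2184.
Triangular part P₁ = ½K_aγH² = 20.64 at H/3 = 1.000 m; rectangular part P₂ = K_a q H = 20.31 at H/2 = 1.500 m.
ȳ = (P₁·1.000 + P₂·1.500)/(P₁+P₂) = 1.248 m.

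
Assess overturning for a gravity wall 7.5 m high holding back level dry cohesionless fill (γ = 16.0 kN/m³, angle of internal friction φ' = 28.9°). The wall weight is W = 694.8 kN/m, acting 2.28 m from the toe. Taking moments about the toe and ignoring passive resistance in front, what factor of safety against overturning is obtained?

K_a = tan²(45° − 28.9°/2) = 0.3484.
P_a = ½K_aγH² = 0.5×0.3484×16.0×7.5² = 156.8 kN/m, acting at H/3 = 2.500 m above the base.
Overturning moment M_o = P_a × H/3 = 156.8 × 2.500 = 391.9.
Resisting moment M_r = W × 2.28 = 694.8 × 2.28 = 1584.
FS_overturning = M_r/M_o = 1584/391.9 = 4.042.

4.04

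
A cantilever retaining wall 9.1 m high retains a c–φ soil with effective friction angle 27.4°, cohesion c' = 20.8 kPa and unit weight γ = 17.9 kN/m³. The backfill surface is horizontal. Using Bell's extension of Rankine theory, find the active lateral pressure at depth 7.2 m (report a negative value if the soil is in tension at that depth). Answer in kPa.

K_a = (1 − sin φ)/(1 + sin φ) = 0.3697.
σ_a = K_a γ z − 2c√K_a = 0.3697×17.9×7.2 − 2×20.8×0.6080 = 22.35 kPa.

22.4 kPa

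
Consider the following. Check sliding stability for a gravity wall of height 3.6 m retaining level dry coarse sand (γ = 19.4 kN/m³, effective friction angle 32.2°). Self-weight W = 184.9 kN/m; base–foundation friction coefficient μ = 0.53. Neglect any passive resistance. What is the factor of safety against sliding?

K_a = tan²(45° − 32.2°/2) = 0.3047.
P_a = ½K_aγH² = 0.5×0.3047×19.4×3.6² = 38.31 kN/m, acting at H/3 = 1.200 m above the base.
FS_sliding = μW / P_a = 0.53×184.9 / 38.31 = 2.558.

2.56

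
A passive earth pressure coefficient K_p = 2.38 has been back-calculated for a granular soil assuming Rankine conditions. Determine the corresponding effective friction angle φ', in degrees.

24.1°

K_p = (1+sin φ)/(1−sin φ) ⇒ sin φ = (K_p − 1)/(K_p + 1) = 0.4083.
φ = arcsin(0.4083) = 24.10°.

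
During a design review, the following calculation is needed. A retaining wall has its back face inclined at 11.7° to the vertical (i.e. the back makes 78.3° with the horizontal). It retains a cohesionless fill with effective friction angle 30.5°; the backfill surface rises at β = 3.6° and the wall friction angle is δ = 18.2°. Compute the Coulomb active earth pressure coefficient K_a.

0.406

K_a = sin²(α+φ) / [sin²α · sin(α−δ) · (1 + √{sin(φ+δ)sin(φ−β) / (sin(α−δ)sin(α+β))})²].
With α = 78.3°, φ = 30.5°, δ = 18.2°, β = 3.6°: K_a = 0.4061.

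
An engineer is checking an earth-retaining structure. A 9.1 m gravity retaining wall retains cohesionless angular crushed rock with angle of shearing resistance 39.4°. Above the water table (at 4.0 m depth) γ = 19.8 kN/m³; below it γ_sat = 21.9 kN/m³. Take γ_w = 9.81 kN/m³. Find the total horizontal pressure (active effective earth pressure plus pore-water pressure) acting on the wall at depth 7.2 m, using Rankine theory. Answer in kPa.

K_a = (1 − sin φ)/(1 + sin φ) = 0.2234.
γ' = 21.9 − 9.81 = 12.09 kN/m³.
Effective vertical stress at 7.2 m: σ'_v = 19.8×4.0 + 12.09×3.20 = 117.9 kPa.
σ'_h = K_a σ'_v = 0.2234 × 117.9 = 26.34 kPa; u = γ_w × 3.20 = 31.39 kPa.
Total σ_h = 26.34 + 31.39 = 57.73 kPa.

57.7 kPa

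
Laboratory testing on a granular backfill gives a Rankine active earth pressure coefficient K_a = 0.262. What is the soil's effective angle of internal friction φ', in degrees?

35.8°

K_a = tan²(45° − φ/2) ⇒ 45° − φ/2 = arctan(√0.262) = 27.11°.
φ = 2(45° − 27.11°) = 35.79°.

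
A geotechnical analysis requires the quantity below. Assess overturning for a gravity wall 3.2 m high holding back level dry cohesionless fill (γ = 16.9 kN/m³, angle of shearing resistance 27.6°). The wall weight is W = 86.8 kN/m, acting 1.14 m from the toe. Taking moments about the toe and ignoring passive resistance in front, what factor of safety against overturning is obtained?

2.92

K_a = tan²(45° − 27.6°/2) = 0.3668.
P_a = ½K_aγH² = 0.5×0.3668×16.9×3.2² = 31.74 kN/m, acting at H/3 = 1.067 m above the base.
Overturning moment M_o = P_a × H/3 = 31.74 × 1.067 = 33.85.
Resisting moment M_r = W × 1.14 = 86.8 × 1.14 = 98.95.
FS_overturning = M_r/M_o = 98.95/33.85 = 2.923.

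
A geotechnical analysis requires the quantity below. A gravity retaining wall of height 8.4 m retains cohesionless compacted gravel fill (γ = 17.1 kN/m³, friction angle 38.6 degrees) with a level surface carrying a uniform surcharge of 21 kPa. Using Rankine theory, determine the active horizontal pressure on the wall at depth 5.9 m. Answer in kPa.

28.2 kPa

K_a = (1 − sin φ)/(1 + sin φ) = 0.2316.
σ_v = γz + q = 17.1 × 5.9 + 21 = 121.9 kPa.
σ_h = K_a σ_v = 0.2316 × 121.9 = 28.23 kPa.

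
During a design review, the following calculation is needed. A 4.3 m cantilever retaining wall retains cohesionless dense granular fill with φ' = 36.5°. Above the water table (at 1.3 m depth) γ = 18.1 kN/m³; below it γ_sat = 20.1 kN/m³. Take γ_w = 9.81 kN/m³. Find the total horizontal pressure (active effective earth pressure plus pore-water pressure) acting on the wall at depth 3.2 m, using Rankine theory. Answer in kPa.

K_a = (1 − sin φ)/(1 + sin φ) = 0.2541.
γ' = 20.1 − 9.81 = 10.29 kN/m³.
Effective vertical stress at 3.2 m: σ'_v = 18.1×1.3 + 10.29×1.90 = 43.08 kPa.
σ'_h = K_a σ'_v = 0.2541 × 43.08 = 10.95 kPa; u = γ_w × 1.90 = 18.64 kPa.
Total σ_h = 10.95 + 18.64 = 29.58 kPa.

29.6 kPa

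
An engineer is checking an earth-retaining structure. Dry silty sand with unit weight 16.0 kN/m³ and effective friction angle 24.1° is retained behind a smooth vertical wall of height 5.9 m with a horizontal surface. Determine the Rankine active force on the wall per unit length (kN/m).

K_a = tan²(45° − φ/2) = 0.4201.
P_a = ½ K_a γ H² = 0.5 × 0.4201 × 16.0 × 5.9² = 117.0 kN/m.

117 kN/m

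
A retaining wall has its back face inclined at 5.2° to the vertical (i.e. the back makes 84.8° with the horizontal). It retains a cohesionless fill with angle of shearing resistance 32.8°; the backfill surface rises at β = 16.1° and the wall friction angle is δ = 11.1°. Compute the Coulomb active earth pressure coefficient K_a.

0.387

K_a = sin²(α+φ) / [sin²α · sin(α−δ) · (1 + √{sin(φ+δ)sin(φ−β) / (sin(α−δ)sin(α+β))})²].
With α = 84.8°, φ = 32.8°, δ = 11.1°, β = 16.1°: K_a = 0.3872.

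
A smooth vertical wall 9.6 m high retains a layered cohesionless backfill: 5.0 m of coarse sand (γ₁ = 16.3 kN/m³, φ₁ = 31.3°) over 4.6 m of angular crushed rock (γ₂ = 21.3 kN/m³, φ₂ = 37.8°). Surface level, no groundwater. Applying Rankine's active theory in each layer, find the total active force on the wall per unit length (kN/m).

208 kN/m

K_a1 = tan²(45°−31.3°/2) = 0.3162; K_a2 = tan²(45°−37.8°/2) = 0.2400.
Layer 1: σ at base = K_a1 γ₁ h₁ = 25.77 kPa; P₁ = ½×25.77×5.0 = 64.43.
Layer 2: σ_v at top = γ₁h₁ = 81.50; σ_h top = K_a2×81.50 = 19.56; σ_h base = K_a2×(81.50+21.3×4.6) = 43.07.
P₂ = ½(19.56+43.07)×4.6 = 144.1. Total P_a = 64.43+144.1 = 208.5 kN/m.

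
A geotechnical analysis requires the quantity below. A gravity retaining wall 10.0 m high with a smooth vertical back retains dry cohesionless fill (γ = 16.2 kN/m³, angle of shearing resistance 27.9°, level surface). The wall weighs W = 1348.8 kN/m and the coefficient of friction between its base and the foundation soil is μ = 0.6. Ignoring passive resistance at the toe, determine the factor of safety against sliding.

K_a = tan²(45° − 27.9°/2) = 0.3625.
P_a = ½K_aγH² = 0.5×0.3625×16.2×10.0² = 293.6 kN/m, acting at H/3 = 3.333 m above the base.
FS_sliding = μW / P_a = 0.6×1348.8 / 293.6 = 2.756.

2.76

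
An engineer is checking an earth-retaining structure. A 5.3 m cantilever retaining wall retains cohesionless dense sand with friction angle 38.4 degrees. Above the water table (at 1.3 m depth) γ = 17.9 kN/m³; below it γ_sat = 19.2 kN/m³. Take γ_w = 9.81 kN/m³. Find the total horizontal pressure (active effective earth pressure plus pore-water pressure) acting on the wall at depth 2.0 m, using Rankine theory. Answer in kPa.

K_a = (1 − sin φ)/(1 + sin φ) = 0.2337.
γ' = 19.2 − 9.81 = 9.390 kN/m³.
Effective vertical stress at 2.0 m: σ'_v = 17.9×1.3 + 9.390×0.700 = 29.84 kPa.
σ'_h = K_a σ'_v = 0.2337 × 29.84 = 6.974 kPa; u = γ_w × 0.700 = 6.867 kPa.
Total σ_h = 6.974 + 6.867 = 13.84 kPa.

13.8 kPa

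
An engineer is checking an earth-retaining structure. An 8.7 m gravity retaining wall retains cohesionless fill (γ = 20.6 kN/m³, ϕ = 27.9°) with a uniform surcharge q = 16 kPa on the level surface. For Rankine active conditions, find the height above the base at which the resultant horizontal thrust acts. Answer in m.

K_a = 0.3625.
Triangular part P₁ = ½K_aγH² = 282.6 at H/3 = 2.900 m; rectangular part P₂ = K_a q H = 50.45 at H/2 = 4.350 m.
ȳ = (P₁·2.900 + P₂·4.350)/(P₁+P₂) = 3.120 m.

3.12 m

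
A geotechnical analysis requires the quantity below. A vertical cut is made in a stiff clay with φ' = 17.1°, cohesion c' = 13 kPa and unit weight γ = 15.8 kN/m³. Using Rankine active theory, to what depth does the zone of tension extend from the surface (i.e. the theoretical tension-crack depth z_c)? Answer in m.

K_a = tan²(45° − 17.1°/2) = 0.5455; √K_a = 0.7386.
The active pressure is zero where K_a γ z = 2c√K_a, so z_c = 2c/(γ√K_a) = 2×13/(15.8×0.7386) = 2.228 m.

2.23 m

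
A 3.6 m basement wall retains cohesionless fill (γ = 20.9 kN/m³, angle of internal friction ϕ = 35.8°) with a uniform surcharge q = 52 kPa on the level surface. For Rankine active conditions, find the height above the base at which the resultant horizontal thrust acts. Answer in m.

K_a = 0.2619.
Triangular part P₁ = ½K_aγH² = 35.46 at H/3 = 1.200 m; rectangular part P₂ = K_a q H = 49.02 at H/2 = 1.800 m.
ȳ = (P₁·1.200 + P₂·1.800)/(P₁+P₂) = 1.548 m.

1.55 m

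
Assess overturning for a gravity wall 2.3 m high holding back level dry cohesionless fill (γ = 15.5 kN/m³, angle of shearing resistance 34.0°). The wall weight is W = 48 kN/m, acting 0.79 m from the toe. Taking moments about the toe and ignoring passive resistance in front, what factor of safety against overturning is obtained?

K_a = tan²(45° − 34.0°/2) = 0.2827.
P_a = ½K_aγH² = 0.5×0.2827×15.5×2.3² = 11.59 kN/m, acting at H/3 = 0.7667 m above the base.
Overturning moment M_o = P_a × H/3 = 11.59 × 0.7667 = 8.886.
Resisting moment M_r = W × 0.79 = 48 × 0.79 = 37.92.
FS_overturning = M_r/M_o = 37.92/8.886 = 4.267.

4.27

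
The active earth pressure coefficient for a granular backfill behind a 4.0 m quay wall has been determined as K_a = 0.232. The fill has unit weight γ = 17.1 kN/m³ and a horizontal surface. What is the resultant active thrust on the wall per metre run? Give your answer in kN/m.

P = ½ K_a γ H² = 0.5 × 0.232 × 17.1 × 4.0² = 31.74 kN/m.

31.7 kN/m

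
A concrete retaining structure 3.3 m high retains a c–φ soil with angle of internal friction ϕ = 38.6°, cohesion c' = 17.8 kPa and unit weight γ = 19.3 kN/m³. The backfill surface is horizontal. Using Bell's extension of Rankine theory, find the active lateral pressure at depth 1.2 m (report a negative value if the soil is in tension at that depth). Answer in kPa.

-11.8 kPa

K_a = (1 − sin φ)/(1 + sin φ) = 0.2316.
σ_a = K_a γ z − 2c√K_a = 0.2316×19.3×1.2 − 2×17.8×0.4813 = -11.77 kPa.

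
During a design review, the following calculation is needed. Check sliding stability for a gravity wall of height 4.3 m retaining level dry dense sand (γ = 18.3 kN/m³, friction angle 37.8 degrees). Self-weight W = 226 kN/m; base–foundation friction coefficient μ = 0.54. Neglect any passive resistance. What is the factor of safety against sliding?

3.01

K_a = tan²(45° − 37.8°/2) = 0.2400.
P_a = ½K_aγH² = 0.5×0.2400×18.3×4.3² = 40.60 kN/m, acting at H/3 = 1.433 m above the base.
FS_sliding = μW / P_a = 0.54×226 / 40.60 = 3.006.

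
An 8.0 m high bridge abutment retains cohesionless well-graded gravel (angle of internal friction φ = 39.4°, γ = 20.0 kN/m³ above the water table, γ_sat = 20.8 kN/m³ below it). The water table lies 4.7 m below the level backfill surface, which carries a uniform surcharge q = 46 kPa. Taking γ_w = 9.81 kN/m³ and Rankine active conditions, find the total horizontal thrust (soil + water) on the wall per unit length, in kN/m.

268 kN/m

K_a = tan²(45° − φ/2) = 0.2234.
γ' = 20.8 − 9.81 = 10.99 kN/m³. h₂ = H − d_w = 3.3 m.
σ'_h: at surface K_a·q = 10.28; at WT K_a(q+γd_w) = 31.28; at base K_a(q+γd_w+γ'h₂) = 39.39 kPa.
P₁ = ½(10.28+31.28)×4.7 = 97.67; P₂ = ½(31.28+39.39)×3.3 = 116.6; P_w = ½γ_w h₂² = 53.42.
Total = 97.67+116.6+53.42 = 267.7 kN/m.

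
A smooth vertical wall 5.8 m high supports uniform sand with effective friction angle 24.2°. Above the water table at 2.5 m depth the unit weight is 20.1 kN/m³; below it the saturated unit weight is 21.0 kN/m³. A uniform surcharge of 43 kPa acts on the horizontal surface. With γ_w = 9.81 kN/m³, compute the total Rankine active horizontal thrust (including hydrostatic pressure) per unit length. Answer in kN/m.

279 kN/m

K_a = tan²(45° − φ/2) = 0.4185.
γ' = 21.0 − 9.81 = 11.19 kN/m³. h₂ = H − d_w = 3.3 m.
σ'_h: at surface K_a·q = 18.00; at WT K_a(q+γd_w) = 39.03; at base K_a(q+γd_w+γ'h₂) = 54.48 kPa.
P₁ = ½(18.00+39.03)×2.5 = 71.28; P₂ = ½(39.03+54.48)×3.3 = 154.3; P_w = ½γ_w h₂² = 53.42.
Total = 71.28+154.3+53.42 = 279.0 kN/m.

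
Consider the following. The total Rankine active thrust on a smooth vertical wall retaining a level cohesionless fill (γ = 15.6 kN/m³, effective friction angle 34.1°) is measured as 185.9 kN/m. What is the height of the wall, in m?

K_a = 0.2815. P_a = ½ K_a γ H² ⇒ H = √(2P_a/(K_a γ)).
H = √(2×185.9/(0.2815×15.6)) = 9.201 m.

9.20 m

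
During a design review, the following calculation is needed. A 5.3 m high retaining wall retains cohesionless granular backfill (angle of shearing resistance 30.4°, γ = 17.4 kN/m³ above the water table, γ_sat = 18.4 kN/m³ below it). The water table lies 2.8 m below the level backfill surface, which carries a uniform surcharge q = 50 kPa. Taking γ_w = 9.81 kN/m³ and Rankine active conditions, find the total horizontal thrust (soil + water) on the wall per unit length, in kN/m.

189 kN/m

K_a = tan²(45° − φ/2) = 0.3280.
γ' = 18.4 − 9.81 = 8.590 kN/m³. h₂ = H − d_w = 2.5 m.
σ'_h: at surface K_a·q = 16.40; at WT K_a(q+γd_w) = 32.38; at base K_a(q+γd_w+γ'h₂) = 39.42 kPa.
P₁ = ½(16.40+32.38)×2.8 = 68.29; P₂ = ½(32.38+39.42)×2.5 = 89.75; P_w = ½γ_w h₂² = 30.66.
Total = 68.29+89.75+30.66 = 188.7 kN/m.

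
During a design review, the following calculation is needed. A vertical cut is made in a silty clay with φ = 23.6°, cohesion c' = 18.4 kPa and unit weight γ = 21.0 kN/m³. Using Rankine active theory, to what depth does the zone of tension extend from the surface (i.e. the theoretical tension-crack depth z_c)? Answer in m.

K_a = tan²(45° − 23.6°/2) = 0.4282; √K_a = 0.6544.
The active pressure is zero where K_a γ z = 2c√K_a, so z_c = 2c/(γ√K_a) = 2×18.4/(21.0×0.6544) = 2.678 m.

2.68 m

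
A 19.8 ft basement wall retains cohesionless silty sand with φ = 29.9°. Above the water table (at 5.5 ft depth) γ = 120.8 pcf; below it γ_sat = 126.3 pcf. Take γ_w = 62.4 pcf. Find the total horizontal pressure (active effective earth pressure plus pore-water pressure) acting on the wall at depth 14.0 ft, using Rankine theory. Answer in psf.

935 psf

K_a = (1 − sin φ)/(1 + sin φ) = 0.3347.
γ' = 126.3 − 62.4 = 63.90 pcf.
Effective vertical stress at 14.0 ft: σ'_v = 120.8×5.5 + 63.90×8.50 = 1208 psf.
σ'_h = K_a σ'_v = 0.3347 × 1208 = 404.1 psf; u = γ_w × 8.50 = 530.4 psf.
Total σ_h = 404.1 + 530.4 = 934.5 psf.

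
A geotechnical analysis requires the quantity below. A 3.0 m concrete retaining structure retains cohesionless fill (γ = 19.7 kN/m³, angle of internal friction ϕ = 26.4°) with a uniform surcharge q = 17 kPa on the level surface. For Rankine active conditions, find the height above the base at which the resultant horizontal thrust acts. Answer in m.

K_a = 0.3844.
Triangular part P₁ = ½K_aγH² = 34.08 at H/3 = 1.000 m; rectangular part P₂ = K_a q H = 19.61 at H/2 = 1.500 m.
ȳ = (P₁·1.000 + P₂·1.500)/(P₁+P₂) = 1.183 m.

1.18 m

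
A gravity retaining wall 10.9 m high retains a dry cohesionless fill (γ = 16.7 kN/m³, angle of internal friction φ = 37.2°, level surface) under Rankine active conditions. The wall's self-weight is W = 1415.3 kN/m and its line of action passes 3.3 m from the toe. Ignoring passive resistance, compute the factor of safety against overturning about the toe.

5.26

K_a = tan²(45° − 37.2°/2) = 0.2464.
P_a = ½K_aγH² = 0.5×0.2464×16.7×10.9² = 244.5 kN/m, acting at H/3 = 3.633 m above the base.
Overturning moment M_o = P_a × H/3 = 244.5 × 3.633 = 888.2.
Resisting moment M_r = W × 3.3 = 1415.3 × 3.3 = 4670.
FS_overturning = M_r/M_o = 4670/888.2 = 5.258.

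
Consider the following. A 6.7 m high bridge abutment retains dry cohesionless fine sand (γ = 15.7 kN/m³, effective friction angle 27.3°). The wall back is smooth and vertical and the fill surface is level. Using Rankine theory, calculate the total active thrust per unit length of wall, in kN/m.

K_a = tan²(45° − φ/2) = 0.3711.
P_a = ½ K_a γ H² = 0.5 × 0.3711 × 15.7 × 6.7² = 130.8 kN/m.

131 kN/m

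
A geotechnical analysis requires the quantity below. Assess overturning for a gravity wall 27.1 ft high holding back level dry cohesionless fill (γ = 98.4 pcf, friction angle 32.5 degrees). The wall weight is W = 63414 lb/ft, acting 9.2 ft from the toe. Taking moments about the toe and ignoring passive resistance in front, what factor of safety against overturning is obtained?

5.94

K_a = tan²(45° − 32.5°/2) = 0.3010.
P_a = ½K_aγH² = 0.5×0.3010×98.4×27.1² = 10880 lb/ft, acting at H/3 = 9.033 ft above the base.
Overturning moment M_o = P_a × H/3 = 10880 × 9.033 = 98240.
Resisting moment M_r = W × 9.2 = 63414 × 9.2 = 583400.
FS_overturning = M_r/M_o = 583400/98240 = 5.939.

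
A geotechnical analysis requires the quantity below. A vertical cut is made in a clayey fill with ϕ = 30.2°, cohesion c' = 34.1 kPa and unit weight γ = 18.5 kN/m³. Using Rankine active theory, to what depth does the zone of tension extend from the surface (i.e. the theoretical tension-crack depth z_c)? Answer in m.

6.41 m

K_a = tan²(45° − 30.2°/2) = 0.3307; √K_a = 0.5750.
The active pressure is zero where K_a γ z = 2c√K_a, so z_c = 2c/(γ√K_a) = 2×34.1/(18.5×0.5750) = 6.411 m.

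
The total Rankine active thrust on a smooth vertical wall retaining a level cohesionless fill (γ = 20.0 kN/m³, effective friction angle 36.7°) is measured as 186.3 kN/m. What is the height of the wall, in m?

K_a = 0.2519. P_a = ½ K_a γ H² ⇒ H = √(2P_a/(K_a γ)).
H = √(2×186.3/(0.2519×20.0)) = 8.601 m.

8.60 m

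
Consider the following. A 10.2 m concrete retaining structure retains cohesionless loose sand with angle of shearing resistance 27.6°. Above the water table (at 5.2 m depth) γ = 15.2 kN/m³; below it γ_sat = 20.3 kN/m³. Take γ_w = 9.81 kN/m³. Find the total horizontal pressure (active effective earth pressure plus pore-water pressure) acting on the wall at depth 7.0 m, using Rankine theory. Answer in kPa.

53.6 kPa

K_a = (1 − sin φ)/(1 + sin φ) = 0.3668.
γ' = 20.3 − 9.81 = 10.49 kN/m³.
Effective vertical stress at 7.0 m: σ'_v = 15.2×5.2 + 10.49×1.80 = 97.92 kPa.
σ'_h = K_a σ'_v = 0.3668 × 97.92 = 35.92 kPa; u = γ_w × 1.80 = 17.66 kPa.
Total σ_h = 35.92 + 17.66 = 53.57 kPa.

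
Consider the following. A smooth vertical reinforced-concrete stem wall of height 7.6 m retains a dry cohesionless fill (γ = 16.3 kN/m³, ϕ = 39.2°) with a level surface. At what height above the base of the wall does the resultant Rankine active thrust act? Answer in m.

K_a = 0.2255.
The pressure distribution is triangular, so the resultant acts at H/3 above the base = 7.6/3 = 2.533 m.

2.53 m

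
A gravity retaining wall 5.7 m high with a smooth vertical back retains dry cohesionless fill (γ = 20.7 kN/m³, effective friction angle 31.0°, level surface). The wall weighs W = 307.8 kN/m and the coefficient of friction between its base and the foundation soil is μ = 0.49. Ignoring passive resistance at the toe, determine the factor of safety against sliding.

K_a = tan²(45° − 31.0°/2) = 0.3201.
P_a = ½K_aγH² = 0.5×0.3201×20.7×5.7² = 107.6 kN/m, acting at H/3 = 1.900 m above the base.
FS_sliding = μW / P_a = 0.49×307.8 / 107.6 = 1.401.

1.40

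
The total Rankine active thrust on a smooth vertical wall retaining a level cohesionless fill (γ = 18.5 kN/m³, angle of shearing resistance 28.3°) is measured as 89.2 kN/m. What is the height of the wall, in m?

K_a = 0.3568. P_a = ½ K_a γ H² ⇒ H = √(2P_a/(K_a γ)).
H = √(2×89.2/(0.3568×18.5)) = 5.199 m.

5.20 m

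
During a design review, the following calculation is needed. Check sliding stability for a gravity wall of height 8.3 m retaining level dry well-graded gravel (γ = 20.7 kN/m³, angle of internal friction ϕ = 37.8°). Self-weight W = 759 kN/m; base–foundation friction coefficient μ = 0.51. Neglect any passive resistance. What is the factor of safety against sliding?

2.26

K_a = tan²(45° − 37.8°/2) = 0.2400.
P_a = ½K_aγH² = 0.5×0.2400×20.7×8.3² = 171.1 kN/m, acting at H/3 = 2.767 m above the base.
FS_sliding = μW / P_a = 0.51×759 / 171.1 = 2.262.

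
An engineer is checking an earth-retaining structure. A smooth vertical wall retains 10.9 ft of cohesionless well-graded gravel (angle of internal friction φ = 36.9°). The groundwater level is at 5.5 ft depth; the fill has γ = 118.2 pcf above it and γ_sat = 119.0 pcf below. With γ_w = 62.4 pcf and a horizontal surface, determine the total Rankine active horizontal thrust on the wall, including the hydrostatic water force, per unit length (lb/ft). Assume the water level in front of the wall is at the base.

2440 lb/ft

K_a = tan²(45° − φ/2) = 0.2497.
γ' = 119.0 − 62.4 = 56.60 pcf. Depth below WT = 5.4 ft.
σ'_h at WT = K_a γ d_w = 162.3 psf; at base = 162.3 + K_a γ' × 5.4 = 238.6 psf.
P₁ (0–5.5 ft) = ½×162.3×5.5 = 446.4. P₂ (5.5–10.9 ft) = ½(162.3+238.6)×5.4 = 1083.
P_w = ½ γ_w h₂² = 0.5×62.4×5.4² = 909.8. Total = 446.4+1083+909.8 = 2439 lb/ft.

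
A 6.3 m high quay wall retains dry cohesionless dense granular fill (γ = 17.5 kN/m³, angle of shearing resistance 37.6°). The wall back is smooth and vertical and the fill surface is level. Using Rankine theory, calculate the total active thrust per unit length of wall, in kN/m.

84.1 kN/m

K_a = tan²(45° − φ/2) = 0.2421.
P_a = ½ K_a γ H² = 0.5 × 0.2421 × 17.5 × 6.3² = 84.09 kN/m.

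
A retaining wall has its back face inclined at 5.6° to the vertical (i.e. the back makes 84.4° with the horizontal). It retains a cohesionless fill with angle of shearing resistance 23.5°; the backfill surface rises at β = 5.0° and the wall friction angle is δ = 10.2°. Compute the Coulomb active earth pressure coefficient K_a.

0.466

K_a = sin²(α+φ) / [sin²α · sin(α−δ) · (1 + √{sin(φ+δ)sin(φ−β) / (sin(α−δ)sin(α+β))})²].
With α = 84.4°, φ = 23.5°, δ = 10.2°, β = 5.0°: K_a = 0.4661.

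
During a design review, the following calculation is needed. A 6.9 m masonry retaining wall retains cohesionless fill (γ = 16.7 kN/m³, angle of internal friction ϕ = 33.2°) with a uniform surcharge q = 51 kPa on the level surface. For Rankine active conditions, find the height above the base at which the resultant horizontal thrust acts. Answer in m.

2.84 m

K_a = 0.2924.
Triangular part P₁ = ½K_aγH² = 116.2 at H/3 = 2.300 m; rectangular part P₂ = K_a q H = 102.9 at H/2 = 3.450 m.
ȳ = (P₁·2.300 + P₂·3.450)/(P₁+P₂) = 2.840 m.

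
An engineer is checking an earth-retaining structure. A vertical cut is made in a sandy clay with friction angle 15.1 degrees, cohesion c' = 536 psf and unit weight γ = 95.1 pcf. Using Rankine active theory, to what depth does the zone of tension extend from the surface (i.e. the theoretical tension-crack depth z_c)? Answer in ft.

K_a = tan²(45° − 15.1°/2) = 0.5867; √K_a = 0.7659.
The active pressure is zero where K_a γ z = 2c√K_a, so z_c = 2c/(γ√K_a) = 2×536/(95.1×0.7659) = 14.72 ft.

14.7 ft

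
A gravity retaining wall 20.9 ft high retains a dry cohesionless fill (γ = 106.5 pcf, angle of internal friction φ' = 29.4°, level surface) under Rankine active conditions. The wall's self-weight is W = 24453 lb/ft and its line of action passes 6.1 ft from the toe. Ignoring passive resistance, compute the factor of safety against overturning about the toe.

K_a = tan²(45° − 29.4°/2) = 0.3415.
P_a = ½K_aγH² = 0.5×0.3415×106.5×20.9² = 7943 lb/ft, acting at H/3 = 6.967 ft above the base.
Overturning moment M_o = P_a × H/3 = 7943 × 6.967 = 55330.
Resisting moment M_r = W × 6.1 = 24453 × 6.1 = 149200.
FS_overturning = M_r/M_o = 149200/55330 = 2.696.

2.70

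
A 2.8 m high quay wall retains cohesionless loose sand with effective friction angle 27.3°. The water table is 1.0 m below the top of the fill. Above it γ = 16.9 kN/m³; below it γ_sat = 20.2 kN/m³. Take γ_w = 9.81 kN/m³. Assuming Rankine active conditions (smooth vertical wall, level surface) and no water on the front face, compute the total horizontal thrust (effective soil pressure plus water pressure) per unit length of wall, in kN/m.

36.6 kN/m

K_a = tan²(45° − φ/2) = 0.3711.
γ' = 20.2 − 9.81 = 10.39 kN/m³. Depth below WT = 1.8 m.
σ'_h at WT = K_a γ d_w = 6.272 kPa; at base = 6.272 + K_a γ' × 1.8 = 13.21 kPa.
P₁ (0–1.0 m) = ½×6.272×1.0 = 3.136. P₂ (1.0–2.8 m) = ½(6.272+13.21)×1.8 = 17.54.
P_w = ½ γ_w h₂² = 0.5×9.81×1.8² = 15.89. Total = 3.136+17.54+15.89 = 36.56 kN/m.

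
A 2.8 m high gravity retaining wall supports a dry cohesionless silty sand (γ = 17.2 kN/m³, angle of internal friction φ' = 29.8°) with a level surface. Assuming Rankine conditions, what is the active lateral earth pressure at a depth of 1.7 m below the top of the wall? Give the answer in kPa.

9.83 kPa

K_a = (1 − sin φ)/(1 + sin φ) = 0.3360.
σ_h = K_a γ z = 0.3360 × 17.2 × 1.7 = 9.825 kPa.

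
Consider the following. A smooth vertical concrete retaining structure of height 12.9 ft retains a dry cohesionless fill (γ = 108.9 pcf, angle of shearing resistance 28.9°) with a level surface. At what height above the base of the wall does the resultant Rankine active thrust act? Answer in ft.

4.30 ft

K_a = 0.3484.
The pressure distribution is triangular, so the resultant acts at H/3 above the base = 12.9/3 = 4.300 ft.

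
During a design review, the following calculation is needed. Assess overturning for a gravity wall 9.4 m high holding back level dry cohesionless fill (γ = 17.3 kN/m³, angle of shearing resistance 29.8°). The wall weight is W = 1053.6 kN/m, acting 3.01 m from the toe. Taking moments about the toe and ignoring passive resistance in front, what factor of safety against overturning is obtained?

K_a = tan²(45° − 29.8°/2) = 0.3360.
P_a = ½K_aγH² = 0.5×0.3360×17.3×9.4² = 256.8 kN/m, acting at H/3 = 3.133 m above the base.
Overturning moment M_o = P_a × H/3 = 256.8 × 3.133 = 804.7.
Resisting moment M_r = W × 3.01 = 1053.6 × 3.01 = 3171.
FS_overturning = M_r/M_o = 3171/804.7 = 3.941.

3.94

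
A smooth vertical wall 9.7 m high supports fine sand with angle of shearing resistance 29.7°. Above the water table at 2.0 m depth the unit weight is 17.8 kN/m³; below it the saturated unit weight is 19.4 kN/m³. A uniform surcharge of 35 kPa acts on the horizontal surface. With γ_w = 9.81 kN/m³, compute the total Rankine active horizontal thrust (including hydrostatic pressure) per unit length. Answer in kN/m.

K_a = tan²(45° − φ/2) = 0.3374.
γ' = 19.4 − 9.81 = 9.590 kN/m³. h₂ = H − d_w = 7.7 m.
σ'_h: at surface K_a·q = 11.81; at WT K_a(q+γd_w) = 23.82; at base K_a(q+γd_w+γ'h₂) = 48.73 kPa.
P₁ = ½(11.81+23.82)×2.0 = 35.63; P₂ = ½(23.82+48.73)×7.7 = 279.3; P_w = ½γ_w h₂² = 290.8.
Total = 35.63+279.3+290.8 = 605.8 kN/m.

606 kN/m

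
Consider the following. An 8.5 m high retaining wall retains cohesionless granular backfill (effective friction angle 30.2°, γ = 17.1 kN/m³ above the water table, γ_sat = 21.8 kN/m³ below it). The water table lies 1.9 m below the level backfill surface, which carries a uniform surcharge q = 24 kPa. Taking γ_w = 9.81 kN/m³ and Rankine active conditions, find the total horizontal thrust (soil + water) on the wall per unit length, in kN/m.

449 kN/m

K_a = tan²(45° − φ/2) = 0.3307.
γ' = 21.8 − 9.81 = 11.99 kN/m³. h₂ = H − d_w = 6.6 m.
σ'_h: at surface K_a·q = 7.936; at WT K_a(q+γd_w) = 18.68; at base K_a(q+γd_w+γ'h₂) = 44.84 kPa.
P₁ = ½(7.936+18.68)×1.9 = 25.28; P₂ = ½(18.68+44.84)×6.6 = 209.6; P_w = ½γ_w h₂² = 213.7.
Total = 25.28+209.6+213.7 = 448.6 kN/m.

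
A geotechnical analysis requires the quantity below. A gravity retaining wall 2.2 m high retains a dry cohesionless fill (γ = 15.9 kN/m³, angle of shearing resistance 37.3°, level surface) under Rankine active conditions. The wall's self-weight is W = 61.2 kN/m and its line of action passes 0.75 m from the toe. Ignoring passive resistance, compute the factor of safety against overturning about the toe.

K_a = tan²(45° − 37.3°/2) = 0.2453.
P_a = ½K_aγH² = 0.5×0.2453×15.9×2.2² = 9.440 kN/m, acting at H/3 = 0.7333 m above the base.
Overturning moment M_o = P_a × H/3 = 9.440 × 0.7333 = 6.923.
Resisting moment M_r = W × 0.75 = 61.2 × 0.75 = 45.90.
FS_overturning = M_r/M_o = 45.90/6.923 = 6.630.

6.63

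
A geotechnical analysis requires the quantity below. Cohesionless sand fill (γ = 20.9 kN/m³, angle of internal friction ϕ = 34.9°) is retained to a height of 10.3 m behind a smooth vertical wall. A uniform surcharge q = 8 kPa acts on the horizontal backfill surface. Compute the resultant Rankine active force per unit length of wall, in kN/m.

K_a = tan²(45° − φ/2) = 0.2721.
Soil triangle: ½ K_a γ H² = 0.5×0.2721×20.9×10.3² = 301.7 kN/m.
Surcharge rectangle: K_a q H = 0.2721×8×10.3 = 22.42 kN/m.
Total = 301.7 + 22.42 = 324.1 kN/m.

324 kN/m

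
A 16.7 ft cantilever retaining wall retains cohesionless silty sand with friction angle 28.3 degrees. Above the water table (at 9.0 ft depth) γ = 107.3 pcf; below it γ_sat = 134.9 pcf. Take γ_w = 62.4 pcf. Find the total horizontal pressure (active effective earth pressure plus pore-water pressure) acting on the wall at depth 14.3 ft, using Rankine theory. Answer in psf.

812 psf

K_a = (1 − sin φ)/(1 + sin φ) = 0.3568.
γ' = 134.9 − 62.4 = 72.50 pcf.
Effective vertical stress at 14.3 ft: σ'_v = 107.3×9.0 + 72.50×5.30 = 1350 psf.
σ'_h = K_a σ'_v = 0.3568 × 1350 = 481.6 psf; u = γ_w × 5.30 = 330.7 psf.
Total σ_h = 481.6 + 330.7 = 812.3 psf.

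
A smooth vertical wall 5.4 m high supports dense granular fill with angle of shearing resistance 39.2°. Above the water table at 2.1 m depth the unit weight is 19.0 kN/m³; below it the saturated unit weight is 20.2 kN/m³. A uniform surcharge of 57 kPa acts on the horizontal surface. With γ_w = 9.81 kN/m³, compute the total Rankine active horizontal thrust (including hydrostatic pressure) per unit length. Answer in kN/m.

175 kN/m

K_a = tan²(45° − φ/2) = 0.2255.
γ' = 20.2 − 9.81 = 10.39 kN/m³. h₂ = H − d_w = 3.3 m.
σ'_h: at surface K_a·q = 12.85; at WT K_a(q+γd_w) = 21.85; at base K_a(q+γd_w+γ'h₂) = 29.58 kPa.
P₁ = ½(12.85+21.85)×2.1 = 36.43; P₂ = ½(21.85+29.58)×3.3 = 84.85; P_w = ½γ_w h₂² = 53.42.
Total = 36.43+84.85+53.42 = 174.7 kN/m.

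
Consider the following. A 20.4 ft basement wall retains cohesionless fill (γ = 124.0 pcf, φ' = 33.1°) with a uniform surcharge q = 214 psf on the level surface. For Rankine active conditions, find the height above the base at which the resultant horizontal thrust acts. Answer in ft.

K_a = 0.2936.
Triangular part P₁ = ½K_aγH² = 7575 at H/3 = 6.800 ft; rectangular part P₂ = K_a q H = 1282 at H/2 = 10.20 ft.
ȳ = (P₁·6.800 + P₂·10.20)/(P₁+P₂) = 7.292 ft.

7.29 ft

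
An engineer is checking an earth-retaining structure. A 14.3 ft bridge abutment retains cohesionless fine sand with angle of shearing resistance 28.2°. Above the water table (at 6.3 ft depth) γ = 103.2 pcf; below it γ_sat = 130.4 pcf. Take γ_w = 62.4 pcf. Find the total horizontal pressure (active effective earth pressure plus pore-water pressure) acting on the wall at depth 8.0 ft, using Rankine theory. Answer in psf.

380 psf

K_a = (1 − sin φ)/(1 + sin φ) = 0.3582.
γ' = 130.4 − 62.4 = 68.00 pcf.
Effective vertical stress at 8.0 ft: σ'_v = 103.2×6.3 + 68.00×1.70 = 765.8 psf.
σ'_h = K_a σ'_v = 0.3582 × 765.8 = 274.3 psf; u = γ_w × 1.70 = 106.1 psf.
Total σ_h = 274.3 + 106.1 = 380.4 psf.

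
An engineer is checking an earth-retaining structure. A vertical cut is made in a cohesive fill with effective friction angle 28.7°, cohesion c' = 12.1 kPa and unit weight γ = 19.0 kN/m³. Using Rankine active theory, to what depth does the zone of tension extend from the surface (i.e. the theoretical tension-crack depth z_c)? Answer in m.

K_a = tan²(45° − 28.7°/2) = 0.3511; √K_a = 0.5926.
The active pressure is zero where K_a γ z = 2c√K_a, so z_c = 2c/(γ√K_a) = 2×12.1/(19.0×0.5926) = 2.149 m.

2.15 m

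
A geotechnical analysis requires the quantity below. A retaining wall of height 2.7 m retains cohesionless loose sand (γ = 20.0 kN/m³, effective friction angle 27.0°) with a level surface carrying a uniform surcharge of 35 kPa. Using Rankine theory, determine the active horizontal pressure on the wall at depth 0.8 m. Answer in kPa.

19.2 kPa

K_a = (1 − sin φ)/(1 + sin φ) = 0.3755.
σ_v = γz + q = 20.0 × 0.8 + 35 = 51.00 kPa.
σ_h = K_a σ_v = 0.3755 × 51.00 = 19.15 kPa.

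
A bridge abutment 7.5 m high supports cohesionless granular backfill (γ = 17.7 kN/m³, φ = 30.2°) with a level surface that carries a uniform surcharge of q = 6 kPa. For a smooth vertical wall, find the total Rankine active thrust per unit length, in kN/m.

K_a = tan²(45° − φ/2) = 0.3307.
Soil triangle: ½ K_a γ H² = 0.5×0.3307×17.7×7.5² = 164.6 kN/m.
Surcharge rectangle: K_a q H = 0.3307×6×7.5 = 14.88 kN/m.
Total = 164.6 + 14.88 = 179.5 kN/m.

179 kN/m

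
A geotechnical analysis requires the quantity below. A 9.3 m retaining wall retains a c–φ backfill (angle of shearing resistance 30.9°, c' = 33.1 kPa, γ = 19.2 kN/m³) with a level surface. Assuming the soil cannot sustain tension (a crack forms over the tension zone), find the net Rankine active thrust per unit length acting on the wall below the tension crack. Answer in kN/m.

K_a = 0.3214; √K_a = 0.5669.
Tension-crack depth z_c = 2c/(γ√K_a) = 2×33.1/(19.2×0.5669) = 6.082 m.
σ_a at base = K_a γ H − 2c√K_a = 0.3214×19.2×9.3 − 2×33.1×0.5669 = 19.86 kPa.
P_a = ½ × 19.86 × (H − z_c) = 0.5×19.86×3.218 = 31.96 kN/m.

32.0 kN/m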